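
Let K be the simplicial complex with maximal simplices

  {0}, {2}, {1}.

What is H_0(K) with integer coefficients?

Order the vertices as 0 < 1 < 2. Listing each simplex with vertices in this order, K has dimension 0 with simplices:

  0-simplices (3): [0], [1], [2]

giving chain groups C_0 ≅ Z^3.

Computing H_k = (kernel of ∂_k) / (image of ∂_{k+1}):

  H_0: rank C_0 − rank ∂_1 = 3 − 0 = 3, and there is no ∂_1, so H_0 ≅ Z^3.

H_0 ≅ Z^3.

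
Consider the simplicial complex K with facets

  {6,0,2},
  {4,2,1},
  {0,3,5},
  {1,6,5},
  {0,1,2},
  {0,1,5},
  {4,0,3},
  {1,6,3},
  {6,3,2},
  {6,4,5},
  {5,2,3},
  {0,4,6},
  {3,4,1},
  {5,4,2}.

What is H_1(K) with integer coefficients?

H_1 = Z^2.

We work with the vertex ordering 0 < 1 < 2 < 3 < 4 < 5 < 6. The simplices of K, each written with vertices in increasing order, are:

  0-simplices (7): [0], [1], [2], [3], [4], [5], [6]
  1-simplices (21): [0,1], [0,2], [0,3], [0,4], [0,5], [0,6], [1,2], [1,3], [1,4], [1,5], [1,6], [2,3], [2,4], [2,5], [2,6], [3,4], [3,5], [3,6], [4,5], [4,6], [5,6]
  2-simplices (14): [0,1,2], [0,1,5], [0,2,6], [0,3,4], [0,3,5], [0,4,6], [1,2,4], [1,3,4], [1,3,6], [1,5,6], [2,3,5], [2,3,6], [2,4,5], [4,5,6]

so the chain groups are C_0 ≅ Z^7, C_1 ≅ Z^21, C_2 ≅ Z^14.

The boundary map ∂_1: C_1 → C_0 is given by ∂[p,q] = [q] − [p]. For instance
  ∂[1,6] = [6] − [1].
The 7×21 boundary matrix has rank 6 and Smith normal form diag(1,1,1,1,1,1).

The boundary map ∂_2: C_2 → C_1 sends each 2-simplex [p,q,r] to [q,r] − [p,r] + [p,q]. For instance
  ∂[4,5,6] = [5,6] − [4,6] + [4,5],
  ∂[1,3,4] = [3,4] − [1,4] + [1,3].
The resulting 21×14 matrix has rank 13, and its Smith normal form has invariant factors (1,1,1,1,1,1,1,1,1,1,1,1,1).

Computing H_k = (kernel of ∂_k) / (image of ∂_{k+1}):

  H_1: rank ker ∂_1 − rank ∂_2 = (21 − 6) − 13 = 2, and the invariant factors of ∂_2 are all 1, so H_1 = Z^2.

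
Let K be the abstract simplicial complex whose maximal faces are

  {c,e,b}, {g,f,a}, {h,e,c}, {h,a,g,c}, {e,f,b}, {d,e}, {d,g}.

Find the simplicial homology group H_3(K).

We work with the vertex ordering a < b < c < d < e < f < g < h. The simplices of K, each written with vertices in increasing order, are:

  0-simplices (8): a, b, c, d, e, f, g, h
  1-simplices (16): ac, af, ag, ah, bc, be, bf, ce, cg, ch, de, dg, ef, eh, fg, gh
  2-simplices (8): acg, ach, afg, agh, bce, bef, ceh, cgh
  3-simplices (1): acgh

so the chain groups are C_0 ≅ Z^8, C_1 ≅ Z^16, C_2 ≅ Z^8, C_3 ≅ Z^1.

∂_1: C_1 → C_0 is given by ∂[p,q] = [q] − [p]. For instance
  ∂ce = e − c.
The 8×16 boundary matrix has rank 7 and Smith normal form diag(1,1,1,1,1,1,1).

∂_2: C_2 → C_1 maps a triangle to the signed sum of its edges. For instance
  ∂cgh = gh − ch + cg,
  ∂bce = ce − be + bc.
The 16×8 boundary matrix has rank 7 and Smith normal form diag(1,1,1,1,1,1,1).

The boundary map ∂_3: C_3 → C_2 sends each 3-simplex σ to the alternating sum Σ_i (−1)^i (σ with its i-th vertex removed). For instance
  ∂acgh = cgh − agh + ach − acg.
This gives a 8×1 integer matrix of rank 1; reducing to Smith normal form yields diagonal entries (1).

Now H_k = ker ∂_k / im ∂_{k+1}, so:

  H_3: rank ker ∂_3 − rank ∂_4 = (1 − 1) − 0 = 0, and there is no ∂_4, so H_3 = 0.

H_3 = 0.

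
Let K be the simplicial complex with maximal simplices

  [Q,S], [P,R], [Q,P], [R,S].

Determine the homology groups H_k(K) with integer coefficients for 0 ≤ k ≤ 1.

We work with the vertex ordering P < Q < R < S. The simplices of K, each written with vertices in increasing order, are:

  0-simplices (4): P, Q, R, S
  1-simplices (4): PQ, PR, QS, RS

Hence C_0 ≅ Z^4, C_1 ≅ Z^4.

Boundary ∂_1: C_1 → C_0 is given by ∂[p,q] = [q] − [p].
The 4×4 boundary matrix has rank 3 and Smith normal form diag(1,1,1).

Computing H_k = (kernel of ∂_k) / (image of ∂_{k+1}):

  H_0: rank C_0 − rank ∂_1 = 4 − 3 = 1, and the invariant factors of ∂_1 are all 1, so H_0 ≅ Z.
  H_1: rank ker ∂_1 − rank ∂_2 = (4 − 3) − 0 = 1, and there is no ∂_2, so H_1 ≅ Z.

H_0 ≅ Z,  H_1 ≅ Z.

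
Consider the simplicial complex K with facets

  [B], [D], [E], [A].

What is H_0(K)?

H_0 = Z^4.

K has 4 vertices.
rank ∂_0 = 0, rank ∂_1 = 0 ⇒ b_0 = 4 − 0 − 0 = 4. So H_0 = Z^4.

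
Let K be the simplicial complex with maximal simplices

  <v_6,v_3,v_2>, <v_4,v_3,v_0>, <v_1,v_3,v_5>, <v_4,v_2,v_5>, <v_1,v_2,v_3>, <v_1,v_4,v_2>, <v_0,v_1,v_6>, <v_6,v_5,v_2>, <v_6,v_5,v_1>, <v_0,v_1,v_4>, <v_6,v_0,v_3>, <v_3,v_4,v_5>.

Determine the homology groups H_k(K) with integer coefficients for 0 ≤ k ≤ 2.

H_0 ≅ Z,  H_1 ≅ Z/2Z,  H_2 = 0.

We work with the vertex ordering v_0 < v_1 < v_2 < v_3 < v_4 < v_5 < v_6. The simplices of K, each written with vertices in increasing order, are:

  0-simplices (7): [v_0], [v_1], [v_2], [v_3], [v_4], [v_5], [v_6]
  1-simplices (18): (18 of them)
  2-simplices (12): (12 of them)

Hence C_0 ≅ Z^7, C_1 ≅ Z^18, C_2 ≅ Z^12.

Boundary ∂_1: C_1 → C_0 sends each edge [p,q] (with p < q) to q − p.
The 7×18 boundary matrix has rank 6 and Smith normal form diag(1,1,1,1,1,1).

The boundary map ∂_2: C_2 → C_1 acts by ∂[p,q,r] = [q,r] − [p,r] + [p,q]. For instance
  ∂[v_1,v_2,v_4] = [v_2,v_4] − [v_1,v_4] + [v_1,v_2],
  ∂[v_0,v_3,v_6] = [v_3,v_6] − [v_0,v_6] + [v_0,v_3].
As a 18×12 matrix over Z this has rank 12, with invariant factors (1,1,1,1,1,1,1,1,1,1,1,2).

Computing H_k = (kernel of ∂_k) / (image of ∂_{k+1}):

  H_0: rank C_0 − rank ∂_1 = 7 − 6 = 1, and the invariant factors of ∂_1 are all 1, so H_0 ≅ Z.
  H_1: rank ker ∂_1 − rank ∂_2 = (18 − 6) − 12 = 0, and ∂_2 has invariant factor 2 > 1, so H_1 ≅ Z/2Z.
  H_2: rank ker ∂_2 − rank ∂_3 = (12 − 12) − 0 = 0, and there is no ∂_3, so H_2 ≅ 0.

As a check, the Euler characteristic is 7 − 18 + 12 = 1, which agrees with 1 − 0 + 0 = 1.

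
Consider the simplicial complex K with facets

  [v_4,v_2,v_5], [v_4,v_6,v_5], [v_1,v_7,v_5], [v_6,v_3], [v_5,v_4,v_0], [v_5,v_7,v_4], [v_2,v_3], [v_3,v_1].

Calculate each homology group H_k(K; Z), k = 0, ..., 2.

Order the vertices as v_0 < v_1 < v_2 < v_3 < v_4 < v_5 < v_6 < v_7. Listing each simplex with vertices in this order, K has dimension 2 with simplices:

  0-simplices (8): [v_0], [v_1], [v_2], [v_3], [v_4], [v_5], [v_6], [v_7]
  1-simplices (14): [v_0,v_4], [v_0,v_5], [v_1,v_3], [v_1,v_5], [v_1,v_7], [v_2,v_3], [v_2,v_4], [v_2,v_5], [v_3,v_6], [v_4,v_5], [v_4,v_6], [v_4,v_7], [v_5,v_6], [v_5,v_7]
  2-simplices (5): [v_0,v_4,v_5], [v_1,v_5,v_7], [v_2,v_4,v_5], [v_4,v_5,v_6], [v_4,v_5,v_7]

so the chain groups are C_0 ≅ Z^8, C_1 ≅ Z^14, C_2 ≅ Z^5.

The boundary map ∂_1: C_1 → C_0 is given by ∂[p,q] = [q] − [p]. For instance
  ∂[v_4,v_6] = [v_6] − [v_4].
This gives a 8×14 integer matrix of rank 7; reducing to Smith normal form yields diagonal entries (1,1,1,1,1,1,1).

∂_2: C_2 → C_1 sends each 2-simplex [p,q,r] to [q,r] − [p,r] + [p,q]. For instance
  ∂[v_4,v_5,v_7] = [v_5,v_7] − [v_4,v_7] + [v_4,v_5],
  ∂[v_4,v_5,v_6] = [v_5,v_6] − [v_4,v_6] + [v_4,v_5].
The 14×5 boundary matrix has rank 5 and Smith normal form diag(1,1,1,1,1).

Reading off H_k = ker ∂_k / im ∂_{k+1}:

  H_0: rank C_0 − rank ∂_1 = 8 − 7 = 1, and the invariant factors of ∂_1 are all 1, so H_0 = Z.
  H_1: rank ker ∂_1 − rank ∂_2 = (14 − 7) − 5 = 2, and the invariant factors of ∂_2 are all 1, so H_1 = Z^2.
  H_2: rank ker ∂_2 − rank ∂_3 = (5 − 5) − 0 = 0, and there is no ∂_3, so H_2 = 0.

H_0 ≅ Z,  H_1 ≅ Z^2,  H_2 = 0.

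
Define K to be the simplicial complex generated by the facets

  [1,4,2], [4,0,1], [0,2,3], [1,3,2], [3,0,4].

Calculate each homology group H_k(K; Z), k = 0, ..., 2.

H_0 ≅ Z,  H_1 ≅ Z,  H_2 = 0.

We work with the vertex ordering 0 < 1 < 2 < 3 < 4. The simplices of K, each written with vertices in increasing order, are:

  0-simplices (5): [0], [1], [2], [3], [4]
  1-simplices (10): [0,1], [0,2], [0,3], [0,4], [1,2], [1,3], [1,4], [2,3], [2,4], [3,4]
  2-simplices (5): [0,1,4], [0,2,3], [0,3,4], [1,2,3], [1,2,4]

Hence C_0 ≅ Z^5, C_1 ≅ Z^10, C_2 ≅ Z^5.

∂_1: C_1 → C_0 maps an edge to its endpoints' difference, ∂[p,q] = q − p. For instance
  ∂[0,4] = [4] − [0].
The resulting 5×10 matrix has rank 4, and its Smith normal form has invariant factors (1,1,1,1).

The boundary map ∂_2: C_2 → C_1 sends each 2-simplex [p,q,r] to [q,r] − [p,r] + [p,q]. For instance
  ∂[1,2,4] = [2,4] − [1,4] + [1,2],
  ∂[0,1,4] = [1,4] − [0,4] + [0,1].
The 10×5 boundary matrix has rank 5 and Smith normal form diag(1,1,1,1,1).

Reading off H_k = ker ∂_k / im ∂_{k+1}:

  H_0: rank C_0 − rank ∂_1 = 5 − 4 = 1, and the invariant factors of ∂_1 are all 1, so H_0 ≅ Z.
  H_1: rank ker ∂_1 − rank ∂_2 = (10 − 4) − 5 = 1, and the invariant factors of ∂_2 are all 1, so H_1 ≅ Z.
  H_2: rank ker ∂_2 − rank ∂_3 = (5 − 5) − 0 = 0, and there is no ∂_3, so H_2 ≅ 0.

As a check, the Euler characteristic is 5 − 10 + 5 = 0, which agrees with 1 − 1 + 0 = 0.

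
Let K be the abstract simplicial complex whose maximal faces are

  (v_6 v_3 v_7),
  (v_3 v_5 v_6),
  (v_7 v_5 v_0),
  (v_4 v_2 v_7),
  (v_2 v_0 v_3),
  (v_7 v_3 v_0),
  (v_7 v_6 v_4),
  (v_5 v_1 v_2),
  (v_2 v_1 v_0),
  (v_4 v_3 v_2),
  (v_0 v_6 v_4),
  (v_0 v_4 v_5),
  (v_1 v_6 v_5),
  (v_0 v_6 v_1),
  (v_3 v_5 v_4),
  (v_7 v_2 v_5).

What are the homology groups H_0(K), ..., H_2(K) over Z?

We work with the vertex ordering v_0 < v_1 < v_2 < v_3 < v_4 < v_5 < v_6 < v_7. The simplices of K, each written with vertices in increasing order, are:

  0-simplices (8): [v_0], [v_1], [v_2], [v_3], [v_4], [v_5], [v_6], [v_7]
  1-simplices (24): (24 of them)
  2-simplices (16): (16 of them)

giving chain groups C_0 ≅ Z^8, C_1 ≅ Z^24, C_2 ≅ Z^16.

∂_1: C_1 → C_0 sends each edge [p,q] (with p < q) to q − p.
The 8×24 boundary matrix has rank 7 and Smith normal form diag(1,1,1,1,1,1,1).

The boundary map ∂_2: C_2 → C_1 maps a triangle to the signed sum of its edges. For instance
  ∂[v_1,v_5,v_6] = [v_5,v_6] − [v_1,v_6] + [v_1,v_5],
  ∂[v_2,v_3,v_4] = [v_3,v_4] − [v_2,v_4] + [v_2,v_3].
As a 24×16 matrix over Z this has rank 15, with invariant factors (1,1,1,1,1,1,1,1,1,1,1,1,1,1,1).

Computing H_k = (kernel of ∂_k) / (image of ∂_{k+1}):

  H_0: rank C_0 − rank ∂_1 = 8 − 7 = 1, and the invariant factors of ∂_1 are all 1, so H_0 ≅ Z.
  H_1: rank ker ∂_1 − rank ∂_2 = (24 − 7) − 15 = 2, and the invariant factors of ∂_2 are all 1, so H_1 ≅ Z^2.
  H_2: rank ker ∂_2 − rank ∂_3 = (16 − 15) − 0 = 1, and there is no ∂_3, so H_2 ≅ Z.

As a check, the Euler characteristic is 8 − 24 + 16 = 0, which agrees with 1 − 2 + 1 = 0.

H_0 ≅ Z,  H_1 ≅ Z^2,  H_2 ≅ Z.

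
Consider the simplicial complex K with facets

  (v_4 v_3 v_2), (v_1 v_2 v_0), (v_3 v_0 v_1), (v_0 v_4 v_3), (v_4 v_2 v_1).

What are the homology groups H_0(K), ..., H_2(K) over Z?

Order the vertices as v_0 < v_1 < v_2 < v_3 < v_4. Listing each simplex with vertices in this order, K has dimension 2 with simplices:

  0-simplices (5): [v_0], [v_1], [v_2], [v_3], [v_4]
  1-simplices (10): [v_0,v_1], [v_0,v_2], [v_0,v_3], [v_0,v_4], [v_1,v_2], [v_1,v_3], [v_1,v_4], [v_2,v_3], [v_2,v_4], [v_3,v_4]
  2-simplices (5): [v_0,v_1,v_2], [v_0,v_1,v_3], [v_0,v_3,v_4], [v_1,v_2,v_4], [v_2,v_3,v_4]

so the chain groups are C_0 ≅ Z^5, C_1 ≅ Z^10, C_2 ≅ Z^5.

The boundary map ∂_1: C_1 → C_0 is given by ∂[p,q] = [q] − [p]. For instance
  ∂[v_0,v_4] = [v_4] − [v_0].
This gives a 5×10 integer matrix of rank 4; reducing to Smith normal form yields diagonal entries (1,1,1,1).

The boundary map ∂_2: C_2 → C_1 sends each 2-simplex [p,q,r] to [q,r] − [p,r] + [p,q]. For instance
  ∂[v_0,v_1,v_2] = [v_1,v_2] − [v_0,v_2] + [v_0,v_1],
  ∂[v_0,v_1,v_3] = [v_1,v_3] − [v_0,v_3] + [v_0,v_1].
This gives a 10×5 integer matrix of rank 5; reducing to Smith normal form yields diagonal entries (1,1,1,1,1).

From H_k ≅ ker(∂_k) / im(∂_{k+1}) we obtain:

  H_0: rank C_0 − rank ∂_1 = 5 − 4 = 1, and the invariant factors of ∂_1 are all 1, so H_0 ≅ Z.
  H_1: rank ker ∂_1 − rank ∂_2 = (10 − 4) − 5 = 1, and the invariant factors of ∂_2 are all 1, so H_1 ≅ Z.
  H_2: rank ker ∂_2 − rank ∂_3 = (5 − 5) − 0 = 0, and there is no ∂_3, so H_2 ≅ 0.

H_0 ≅ Z,  H_1 ≅ Z,  H_2 = 0.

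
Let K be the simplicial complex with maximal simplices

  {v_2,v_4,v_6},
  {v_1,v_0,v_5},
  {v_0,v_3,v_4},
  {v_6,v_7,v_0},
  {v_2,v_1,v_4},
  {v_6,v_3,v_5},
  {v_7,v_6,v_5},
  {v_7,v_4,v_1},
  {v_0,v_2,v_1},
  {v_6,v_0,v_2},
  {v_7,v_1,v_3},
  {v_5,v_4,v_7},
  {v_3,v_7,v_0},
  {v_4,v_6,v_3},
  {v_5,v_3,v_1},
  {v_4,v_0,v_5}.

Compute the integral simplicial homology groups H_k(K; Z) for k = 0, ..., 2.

H_0 = Z,  H_1 = Z^2,  H_2 = Z.

We work with the vertex ordering v_0 < v_1 < v_2 < v_3 < v_4 < v_5 < v_6 < v_7. The simplices of K, each written with vertices in increasing order, are:

  0-simplices (8): [v_0], [v_1], [v_2], [v_3], [v_4], [v_5], [v_6], [v_7]
  1-simplices (24): (24 of them)
  2-simplices (16): (16 of them)

Hence C_0 ≅ Z^8, C_1 ≅ Z^24, C_2 ≅ Z^16.

Boundary ∂_1: C_1 → C_0 is given by ∂[p,q] = [q] − [p]. For instance
  ∂[v_1,v_5] = [v_5] − [v_1].
The resulting 8×24 matrix has rank 7, and its Smith normal form has invariant factors (1,1,1,1,1,1,1).

∂_2: C_2 → C_1 acts by ∂[p,q,r] = [q,r] − [p,r] + [p,q]. For instance
  ∂[v_0,v_3,v_7] = [v_3,v_7] − [v_0,v_7] + [v_0,v_3],
  ∂[v_1,v_3,v_7] = [v_3,v_7] − [v_1,v_7] + [v_1,v_3].
The 24×16 boundary matrix has rank 15 and Smith normal form diag(1,1,1,1,1,1,1,1,1,1,1,1,1,1,1).

Now H_k = ker ∂_k / im ∂_{k+1}, so:

  H_0: rank C_0 − rank ∂_1 = 8 − 7 = 1, and the invariant factors of ∂_1 are all 1, so H_0 = Z.
  H_1: rank ker ∂_1 − rank ∂_2 = (24 − 7) − 15 = 2, and the invariant factors of ∂_2 are all 1, so H_1 = Z^2.
  H_2: rank ker ∂_2 − rank ∂_3 = (16 − 15) − 0 = 1, and there is no ∂_3, so H_2 = Z.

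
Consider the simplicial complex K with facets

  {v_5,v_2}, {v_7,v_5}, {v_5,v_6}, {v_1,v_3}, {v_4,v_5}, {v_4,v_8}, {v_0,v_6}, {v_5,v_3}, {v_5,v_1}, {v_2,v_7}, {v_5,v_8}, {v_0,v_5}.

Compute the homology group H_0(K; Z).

Fix the vertex order v_0 < v_1 < v_2 < v_3 < v_4 < v_5 < v_6 < v_7 < v_8 and write every simplex with vertices in increasing order. Then dim K = 1 and the simplices of K are:

  0-simplices (9): [v_0], [v_1], [v_2], [v_3], [v_4], [v_5], [v_6], [v_7], [v_8]
  1-simplices (12): [v_0,v_5], [v_0,v_6], [v_1,v_3], [v_1,v_5], [v_2,v_5], [v_2,v_7], [v_3,v_5], [v_4,v_5], [v_4,v_8], [v_5,v_6], [v_5,v_7], [v_5,v_8]

giving chain groups C_0 ≅ Z^9, C_1 ≅ Z^12.

Boundary ∂_1: C_1 → C_0 sends each edge [p,q] (with p < q) to q − p.
The resulting 9×12 matrix has rank 8, and its Smith normal form has invariant factors (1,1,1,1,1,1,1,1).

Reading off H_k = ker ∂_k / im ∂_{k+1}:

  H_0: rank C_0 − rank ∂_1 = 9 − 8 = 1, and the invariant factors of ∂_1 are all 1, so H_0 = Z.

H_0 ≅ Z.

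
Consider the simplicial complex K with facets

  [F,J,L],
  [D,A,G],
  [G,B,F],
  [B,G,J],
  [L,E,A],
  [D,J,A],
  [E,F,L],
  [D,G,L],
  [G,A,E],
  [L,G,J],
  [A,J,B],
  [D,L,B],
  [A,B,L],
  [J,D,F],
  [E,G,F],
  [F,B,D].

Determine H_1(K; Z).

Take the total order A < B < D < E < F < G < J < L on the vertex set. Then K (dimension 2) consists of the simplices:

  0-simplices (8): A, B, D, E, F, G, J, L
  1-simplices (24): AB, AD, AE, AG, AJ, AL, BD, BF, BG, BJ, BL, DF, DG, DJ, DL, EF, EG, EL, FG, FJ, FL, GJ, GL, JL
  2-simplices (16): ABJ, ABL, ADG, ADJ, AEG, AEL, BDF, BDL, BFG, BGJ, DFJ, DGL, EFG, EFL, FJL, GJL

Hence C_0 ≅ Z^8, C_1 ≅ Z^24, C_2 ≅ Z^16.

∂_1: C_1 → C_0 maps an edge to its endpoints' difference, ∂[p,q] = q − p. For instance
  ∂AG = G − A.
The 8×24 boundary matrix has rank 7 and Smith normal form diag(1,1,1,1,1,1,1).

∂_2: C_2 → C_1 sends each 2-simplex [p,q,r] to [q,r] − [p,r] + [p,q]. For instance
  ∂AEG = EG − AG + AE,
  ∂BDF = DF − BF + BD.
The resulting 24×16 matrix has rank 15, and its Smith normal form has invariant factors (1,1,1,1,1,1,1,1,1,1,1,1,1,1,1).

From H_k ≅ ker(∂_k) / im(∂_{k+1}) we obtain:

  H_1: rank ker ∂_1 − rank ∂_2 = (24 − 7) − 15 = 2, and the invariant factors of ∂_2 are all 1, so H_1 ≅ Z^2.

H_1 = Z^2.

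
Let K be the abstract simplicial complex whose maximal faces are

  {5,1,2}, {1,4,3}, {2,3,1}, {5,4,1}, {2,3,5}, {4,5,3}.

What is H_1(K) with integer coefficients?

H_1 ≅ 0.

We work with the vertex ordering 1 < 2 < 3 < 4 < 5. The simplices of K, each written with vertices in increasing order, are:

  0-simplices (5): [1], [2], [3], [4], [5]
  1-simplices (9): [1,2], [1,3], [1,4], [1,5], [2,3], [2,5], [3,4], [3,5], [4,5]
  2-simplices (6): [1,2,3], [1,2,5], [1,3,4], [1,4,5], [2,3,5], [3,4,5]

giving chain groups C_0 ≅ Z^5, C_1 ≅ Z^9, C_2 ≅ Z^6.

The boundary map ∂_1: C_1 → C_0 sends each edge [p,q] (with p < q) to q − p. For instance
  ∂[3,4] = [4] − [3].
This gives a 5×9 integer matrix of rank 4; reducing to Smith normal form yields diagonal entries (1,1,1,1).

∂_2: C_2 → C_1 maps a triangle to the signed sum of its edges. For instance
  ∂[1,2,5] = [2,5] − [1,5] + [1,2],
  ∂[1,4,5] = [4,5] − [1,5] + [1,4].
This gives a 9×6 integer matrix of rank 5; reducing to Smith normal form yields diagonal entries (1,1,1,1,1).

Computing H_k = (kernel of ∂_k) / (image of ∂_{k+1}):

  H_1: rank ker ∂_1 − rank ∂_2 = (9 − 4) − 5 = 0, and the invariant factors of ∂_2 are all 1, so H_1 ≅ 0.

(K is a triangulation of the 2-sphere S^2.)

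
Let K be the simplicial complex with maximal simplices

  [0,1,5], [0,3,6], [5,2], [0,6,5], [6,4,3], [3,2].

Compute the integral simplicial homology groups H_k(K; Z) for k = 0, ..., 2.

H_0 ≅ Z,  H_1 ≅ Z,  H_2 = 0.

We work with the vertex ordering 0 < 1 < 2 < 3 < 4 < 5 < 6. The simplices of K, each written with vertices in increasing order, are:

  0-simplices (7): [0], [1], [2], [3], [4], [5], [6]
  1-simplices (11): [0,1], [0,3], [0,5], [0,6], [1,5], [2,3], [2,5], [3,4], [3,6], [4,6], [5,6]
  2-simplices (4): [0,1,5], [0,3,6], [0,5,6], [3,4,6]

Hence C_0 ≅ Z^7, C_1 ≅ Z^11, C_2 ≅ Z^4.

The boundary map ∂_1: C_1 → C_0 is given by ∂[p,q] = [q] − [p].
The resulting 7×11 matrix has rank 6, and its Smith normal form has invariant factors (1,1,1,1,1,1).

The boundary map ∂_2: C_2 → C_1 acts by ∂[p,q,r] = [q,r] − [p,r] + [p,q]. For instance
  ∂[0,1,5] = [1,5] − [0,5] + [0,1],
  ∂[0,3,6] = [3,6] − [0,6] + [0,3].
The 11×4 boundary matrix has rank 4 and Smith normal form diag(1,1,1,1).

Reading off H_k = ker ∂_k / im ∂_{k+1}:

  H_0: rank C_0 − rank ∂_1 = 7 − 6 = 1, and the invariant factors of ∂_1 are all 1, so H_0 ≅ Z.
  H_1: rank ker ∂_1 − rank ∂_2 = (11 − 6) − 4 = 1, and the invariant factors of ∂_2 are all 1, so H_1 ≅ Z.
  H_2: rank ker ∂_2 − rank ∂_3 = (4 − 4) − 0 = 0, and there is no ∂_3, so H_2 ≅ 0.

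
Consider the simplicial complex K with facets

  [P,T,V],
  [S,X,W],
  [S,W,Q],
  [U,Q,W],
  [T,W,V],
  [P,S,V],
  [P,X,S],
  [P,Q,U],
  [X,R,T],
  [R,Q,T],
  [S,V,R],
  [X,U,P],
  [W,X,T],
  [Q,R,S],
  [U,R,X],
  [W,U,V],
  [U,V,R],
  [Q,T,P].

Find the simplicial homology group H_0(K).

Take the total order P < Q < R < S < T < U < V < W < X on the vertex set. Then K (dimension 2) consists of the simplices:

  0-simplices (9): P, Q, R, S, T, U, V, W, X
  1-simplices (27): PQ, PS, PT, PU, PV, PX, QR, QS, QT, QU, QW, RS, RT, RU, RV, RX, SV, SW, SX, TV, TW, TX, UV, UW, UX, VW, WX
  2-simplices (18): PQT, PQU, PSV, PSX, PTV, PUX, QRS, QRT, QSW, QUW, RSV, RTX, RUV, RUX, SWX, TVW, TWX, UVW

so the chain groups are C_0 ≅ Z^9, C_1 ≅ Z^27, C_2 ≅ Z^18.

∂_1: C_1 → C_0 sends each edge [p,q] (with p < q) to q − p.
The resulting 9×27 matrix has rank 8, and its Smith normal form has invariant factors (1,1,1,1,1,1,1,1).

The boundary map ∂_2: C_2 → C_1 acts by ∂[p,q,r] = [q,r] − [p,r] + [p,q]. For instance
  ∂QRT = RT − QT + QR,
  ∂SWX = WX − SX + SW.
The resulting 27×18 matrix has rank 17, and its Smith normal form has invariant factors (1,1,1,1,1,1,1,1,1,1,1,1,1,1,1,1,1).

Now H_k = ker ∂_k / im ∂_{k+1}, so:

  H_0: rank C_0 − rank ∂_1 = 9 − 8 = 1, and the invariant factors of ∂_1 are all 1, so H_0 ≅ Z.

H_0 ≅ Z.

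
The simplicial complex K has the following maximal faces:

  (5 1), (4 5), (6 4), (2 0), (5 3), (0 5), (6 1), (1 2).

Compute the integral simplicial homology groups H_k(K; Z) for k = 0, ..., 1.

H_0 ≅ Z,  H_1 ≅ Z^2.

Order the vertices as 0 < 1 < 2 < 3 < 4 < 5 < 6. Listing each simplex with vertices in this order, K has dimension 1 with simplices:

  0-simplices (7): [0], [1], [2], [3], [4], [5], [6]
  1-simplices (8): [0,2], [0,5], [1,2], [1,5], [1,6], [3,5], [4,5], [4,6]

giving chain groups C_0 ≅ Z^7, C_1 ≅ Z^8.

The boundary map ∂_1: C_1 → C_0 maps an edge to its endpoints' difference, ∂[p,q] = q − p. For instance
  ∂[0,5] = [5] − [0].
As a 7×8 matrix over Z this has rank 6, with invariant factors (1,1,1,1,1,1).

Computing H_k = (kernel of ∂_k) / (image of ∂_{k+1}):

  H_0: rank C_0 − rank ∂_1 = 7 − 6 = 1, and the invariant factors of ∂_1 are all 1, so H_0 = Z.
  H_1: rank ker ∂_1 − rank ∂_2 = (8 − 6) − 0 = 2, and there is no ∂_2, so H_1 = Z^2.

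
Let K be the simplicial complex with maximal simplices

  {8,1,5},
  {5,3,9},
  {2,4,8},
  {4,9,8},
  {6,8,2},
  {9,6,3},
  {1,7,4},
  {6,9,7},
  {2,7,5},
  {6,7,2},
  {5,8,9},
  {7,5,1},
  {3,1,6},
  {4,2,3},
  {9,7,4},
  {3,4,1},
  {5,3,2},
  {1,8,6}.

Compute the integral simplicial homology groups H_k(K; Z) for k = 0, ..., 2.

Take the total order 1 < 2 < 3 < 4 < 5 < 6 < 7 < 8 < 9 on the vertex set. Then K (dimension 2) consists of the simplices:

  0-simplices (9): [1], [2], [3], [4], [5], [6], [7], [8], [9]
  1-simplices (27): (27 of them)
  2-simplices (18): [1,3,4], [1,3,6], [1,4,7], [1,5,7], [1,5,8], [1,6,8], [2,3,4], [2,3,5], [2,4,8], [2,5,7], [2,6,7], [2,6,8], [3,5,9], [3,6,9], [4,7,9], [4,8,9], [5,8,9], [6,7,9]

Hence C_0 ≅ Z^9, C_1 ≅ Z^27, C_2 ≅ Z^18.

∂_1: C_1 → C_0 sends each edge [p,q] (with p < q) to q − p. For instance
  ∂[5,8] = [8] − [5].
The resulting 9×27 matrix has rank 8, and its Smith normal form has invariant factors (1,1,1,1,1,1,1,1).

∂_2: C_2 → C_1 maps a triangle to the signed sum of its edges. For instance
  ∂[2,4,8] = [4,8] − [2,8] + [2,4],
  ∂[3,6,9] = [6,9] − [3,9] + [3,6].
The resulting 27×18 matrix has rank 17, and its Smith normal form has invariant factors (1,1,1,1,1,1,1,1,1,1,1,1,1,1,1,1,1).

Computing H_k = (kernel of ∂_k) / (image of ∂_{k+1}):

  H_0: rank C_0 − rank ∂_1 = 9 − 8 = 1, and the invariant factors of ∂_1 are all 1, so H_0 ≅ Z.
  H_1: rank ker ∂_1 − rank ∂_2 = (27 − 8) − 17 = 2, and the invariant factors of ∂_2 are all 1, so H_1 ≅ Z^2.
  H_2: rank ker ∂_2 − rank ∂_3 = (18 − 17) − 0 = 1, and there is no ∂_3, so H_2 ≅ Z.

H_0 = Z,  H_1 = Z^2,  H_2 = Z.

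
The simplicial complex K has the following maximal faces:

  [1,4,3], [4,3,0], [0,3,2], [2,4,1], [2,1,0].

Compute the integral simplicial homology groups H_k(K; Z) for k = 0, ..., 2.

H_0 = Z,  H_1 = Z,  H_2 = 0.

We work with the vertex ordering 0 < 1 < 2 < 3 < 4. The simplices of K, each written with vertices in increasing order, are:

  0-simplices (5): [0], [1], [2], [3], [4]
  1-simplices (10): [0,1], [0,2], [0,3], [0,4], [1,2], [1,3], [1,4], [2,3], [2,4], [3,4]
  2-simplices (5): [0,1,2], [0,2,3], [0,3,4], [1,2,4], [1,3,4]

Hence C_0 ≅ Z^5, C_1 ≅ Z^10, C_2 ≅ Z^5.

∂_1: C_1 → C_0 maps an edge to its endpoints' difference, ∂[p,q] = q − p. For instance
  ∂[0,1] = [1] − [0].
As a 5×10 matrix over Z this has rank 4, with invariant factors (1,1,1,1).

∂_2: C_2 → C_1 sends each 2-simplex [p,q,r] to [q,r] − [p,r] + [p,q]. For instance
  ∂[0,1,2] = [1,2] − [0,2] + [0,1],
  ∂[1,2,4] = [2,4] − [1,4] + [1,2].
The 10×5 boundary matrix has rank 5 and Smith normal form diag(1,1,1,1,1).

Reading off H_k = ker ∂_k / im ∂_{k+1}:

  H_0: rank C_0 − rank ∂_1 = 5 − 4 = 1, and the invariant factors of ∂_1 are all 1, so H_0 = Z.
  H_1: rank ker ∂_1 − rank ∂_2 = (10 − 4) − 5 = 1, and the invariant factors of ∂_2 are all 1, so H_1 = Z.
  H_2: rank ker ∂_2 − rank ∂_3 = (5 − 5) − 0 = 0, and there is no ∂_3, so H_2 = 0.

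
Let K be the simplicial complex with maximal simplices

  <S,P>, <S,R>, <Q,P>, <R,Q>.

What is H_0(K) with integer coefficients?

K has 4 vertices, 4 edges.
rank ∂_0 = 0, rank ∂_1 = 3 ⇒ b_0 = 4 − 0 − 3 = 1; all invariant factors of ∂_1 are 1 so no torsion. So H_0 ≅ Z.

H_0 = Z.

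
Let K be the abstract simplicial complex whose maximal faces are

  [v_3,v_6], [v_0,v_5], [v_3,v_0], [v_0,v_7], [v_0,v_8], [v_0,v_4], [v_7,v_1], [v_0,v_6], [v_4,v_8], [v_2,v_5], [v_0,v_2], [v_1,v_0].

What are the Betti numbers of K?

We work with the vertex ordering v_0 < v_1 < v_2 < v_3 < v_4 < v_5 < v_6 < v_7 < v_8. The simplices of K, each written with vertices in increasing order, are:

  0-simplices (9): [v_0], [v_1], [v_2], [v_3], [v_4], [v_5], [v_6], [v_7], [v_8]
  1-simplices (12): [v_0,v_1], [v_0,v_2], [v_0,v_3], [v_0,v_4], [v_0,v_5], [v_0,v_6], [v_0,v_7], [v_0,v_8], [v_1,v_7], [v_2,v_5], [v_3,v_6], [v_4,v_8]

giving chain groups C_0 ≅ Z^9, C_1 ≅ Z^12.

Boundary ∂_1: C_1 → C_0 maps an edge to its endpoints' difference, ∂[p,q] = q − p. For instance
  ∂[v_0,v_7] = [v_7] − [v_0].
This gives a 9×12 integer matrix of rank 8; reducing to Smith normal form yields diagonal entries (1,1,1,1,1,1,1,1).

Computing H_k = (kernel of ∂_k) / (image of ∂_{k+1}):

  H_0: rank C_0 − rank ∂_1 = 9 − 8 = 1, and the invariant factors of ∂_1 are all 1, so H_0 ≅ Z.
  H_1: rank ker ∂_1 − rank ∂_2 = (12 − 8) − 0 = 4, and there is no ∂_2, so H_1 ≅ Z^4.

(K is a triangulation of a wedge of 4 circles.)

Hence the Betti numbers are b_0 = 1, b_1 = 4.

b_0 = 1, b_1 = 4.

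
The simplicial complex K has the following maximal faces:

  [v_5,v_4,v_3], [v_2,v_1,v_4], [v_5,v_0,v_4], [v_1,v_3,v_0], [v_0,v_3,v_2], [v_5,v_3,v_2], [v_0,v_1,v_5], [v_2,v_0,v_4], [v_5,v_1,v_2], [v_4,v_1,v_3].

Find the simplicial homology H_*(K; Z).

H_0 = Z,  H_1 = Z/2,  H_2 = 0.

K has 6 vertices, 15 edges, 10 triangles.
rank ∂_0 = 0, rank ∂_1 = 5 ⇒ b_0 = 6 − 0 − 5 = 1; all invariant factors of ∂_1 are 1 so no torsion. So H_0 = Z.
rank ∂_1 = 5, rank ∂_2 = 10 ⇒ b_1 = 15 − 5 − 10 = 0; ∂_2 has invariant factor(s) [2] giving torsion. So H_1 = Z/2.
rank ∂_2 = 10, rank ∂_3 = 0 ⇒ b_2 = 10 − 10 − 0 = 0. So H_2 = 0.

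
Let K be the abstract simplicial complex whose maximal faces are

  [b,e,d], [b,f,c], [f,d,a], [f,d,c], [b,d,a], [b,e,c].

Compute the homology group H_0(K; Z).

Fix the vertex order a < b < c < d < e < f and write every simplex with vertices in increasing order. Then dim K = 2 and the simplices of K are:

  0-simplices (6): a, b, c, d, e, f
  1-simplices (12): ab, ad, af, bc, bd, be, bf, cd, ce, cf, de, df
  2-simplices (6): abd, adf, bce, bcf, bde, cdf

Hence C_0 ≅ Z^6, C_1 ≅ Z^12, C_2 ≅ Z^6.

∂_1: C_1 → C_0 sends each edge [p,q] (with p < q) to q − p. For instance
  ∂de = e − d.
The 6×12 boundary matrix has rank 5 and Smith normal form diag(1,1,1,1,1).

∂_2: C_2 → C_1 acts by ∂[p,q,r] = [q,r] − [p,r] + [p,q]. For instance
  ∂cdf = df − cf + cd,
  ∂bde = de − be + bd.
The 12×6 boundary matrix has rank 6 and Smith normal form diag(1,1,1,1,1,1).

Computing H_k = (kernel of ∂_k) / (image of ∂_{k+1}):

  H_0: rank C_0 − rank ∂_1 = 6 − 5 = 1, and the invariant factors of ∂_1 are all 1, so H_0 = Z.

(K is a triangulation of the cylinder S^1 x I.)

H_0 = Z.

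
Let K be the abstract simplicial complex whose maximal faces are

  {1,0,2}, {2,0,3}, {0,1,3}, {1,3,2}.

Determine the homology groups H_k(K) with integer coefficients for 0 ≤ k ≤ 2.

H_0 = Z,  H_1 = 0,  H_2 = Z.

Fix the vertex order 0 < 1 < 2 < 3 and write every simplex with vertices in increasing order. Then dim K = 2 and the simplices of K are:

  0-simplices (4): [0], [1], [2], [3]
  1-simplices (6): [0,1], [0,2], [0,3], [1,2], [1,3], [2,3]
  2-simplices (4): [0,1,2], [0,1,3], [0,2,3], [1,2,3]

Hence C_0 ≅ Z^4, C_1 ≅ Z^6, C_2 ≅ Z^4.

∂_1: C_1 → C_0 sends each edge [p,q] (with p < q) to q − p. For instance
  ∂[1,3] = [3] − [1].
The 4×6 boundary matrix has rank 3 and Smith normal form diag(1,1,1).

Boundary ∂_2: C_2 → C_1 acts by ∂[p,q,r] = [q,r] − [p,r] + [p,q]. For instance
  ∂[0,2,3] = [2,3] − [0,3] + [0,2],
  ∂[0,1,2] = [1,2] − [0,2] + [0,1].
This gives a 6×4 integer matrix of rank 3; reducing to Smith normal form yields diagonal entries (1,1,1).

From H_k ≅ ker(∂_k) / im(∂_{k+1}) we obtain:

  H_0: rank C_0 − rank ∂_1 = 4 − 3 = 1, and the invariant factors of ∂_1 are all 1, so H_0 ≅ Z.
  H_1: rank ker ∂_1 − rank ∂_2 = (6 − 3) − 3 = 0, and the invariant factors of ∂_2 are all 1, so H_1 ≅ 0.
  H_2: rank ker ∂_2 − rank ∂_3 = (4 − 3) − 0 = 1, and there is no ∂_3, so H_2 ≅ Z.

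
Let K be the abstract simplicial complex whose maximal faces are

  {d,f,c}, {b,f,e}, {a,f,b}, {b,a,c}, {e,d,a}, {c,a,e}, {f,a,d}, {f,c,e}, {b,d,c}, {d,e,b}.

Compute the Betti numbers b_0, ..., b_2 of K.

Fix the vertex order a < b < c < d < e < f and write every simplex with vertices in increasing order. Then dim K = 2 and the simplices of K are:

  0-simplices (6): a, b, c, d, e, f
  1-simplices (15): ab, ac, ad, ae, af, bc, bd, be, bf, cd, ce, cf, de, df, ef
  2-simplices (10): abc, abf, ace, ade, adf, bcd, bde, bef, cdf, cef

giving chain groups C_0 ≅ Z^6, C_1 ≅ Z^15, C_2 ≅ Z^10.

Boundary ∂_1: C_1 → C_0 maps an edge to its endpoints' difference, ∂[p,q] = q − p. For instance
  ∂bd = d − b.
The resulting 6×15 matrix has rank 5, and its Smith normal form has invariant factors (1,1,1,1,1).

Boundary ∂_2: C_2 → C_1 maps a triangle to the signed sum of its edges. For instance
  ∂bcd = cd − bd + bc,
  ∂ade = de − ae + ad.
As a 15×10 matrix over Z this has rank 10, with invariant factors (1,1,1,1,1,1,1,1,1,2).

Reading off H_k = ker ∂_k / im ∂_{k+1}:

  H_0: rank C_0 − rank ∂_1 = 6 − 5 = 1, and the invariant factors of ∂_1 are all 1, so H_0 ≅ Z.
  H_1: rank ker ∂_1 − rank ∂_2 = (15 − 5) − 10 = 0, and ∂_2 has invariant factor 2 > 1, so H_1 ≅ Z/2.
  H_2: rank ker ∂_2 − rank ∂_3 = (10 − 10) − 0 = 0, and there is no ∂_3, so H_2 ≅ 0.

Hence the Betti numbers are b_0 = 1, b_1 = 0, b_2 = 0.

b_0 = 1, b_1 = 0, b_2 = 0.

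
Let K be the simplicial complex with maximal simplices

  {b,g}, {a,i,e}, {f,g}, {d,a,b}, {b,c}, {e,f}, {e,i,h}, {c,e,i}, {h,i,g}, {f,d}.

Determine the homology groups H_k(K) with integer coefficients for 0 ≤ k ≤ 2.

We work with the vertex ordering a < b < c < d < e < f < g < h < i. The simplices of K, each written with vertices in increasing order, are:

  0-simplices (9): a, b, c, d, e, f, g, h, i
  1-simplices (17): ab, ad, ae, ai, bc, bd, bg, ce, ci, df, ef, eh, ei, fg, gh, gi, hi
  2-simplices (5): abd, aei, cei, ehi, ghi

so the chain groups are C_0 ≅ Z^9, C_1 ≅ Z^17, C_2 ≅ Z^5.

The boundary map ∂_1: C_1 → C_0 maps an edge to its endpoints' difference, ∂[p,q] = q − p. For instance
  ∂bd = d − b.
The 9×17 boundary matrix has rank 8 and Smith normal form diag(1,1,1,1,1,1,1,1).

The boundary map ∂_2: C_2 → C_1 sends each 2-simplex [p,q,r] to [q,r] − [p,r] + [p,q]. For instance
  ∂cei = ei − ci + ce,
  ∂aei = ei − ai + ae.
This gives a 17×5 integer matrix of rank 5; reducing to Smith normal form yields diagonal entries (1,1,1,1,1).

Computing H_k = (kernel of ∂_k) / (image of ∂_{k+1}):

  H_0: rank C_0 − rank ∂_1 = 9 − 8 = 1, and the invariant factors of ∂_1 are all 1, so H_0 = Z.
  H_1: rank ker ∂_1 − rank ∂_2 = (17 − 8) − 5 = 4, and the invariant factors of ∂_2 are all 1, so H_1 = Z^4.
  H_2: rank ker ∂_2 − rank ∂_3 = (5 − 5) − 0 = 0, and there is no ∂_3, so H_2 = 0.

As a check, the Euler characteristic is 9 − 17 + 5 = -3, which agrees with 1 − 4 + 0 = -3.

H_0 = Z,  H_1 = Z^4,  H_2 = 0.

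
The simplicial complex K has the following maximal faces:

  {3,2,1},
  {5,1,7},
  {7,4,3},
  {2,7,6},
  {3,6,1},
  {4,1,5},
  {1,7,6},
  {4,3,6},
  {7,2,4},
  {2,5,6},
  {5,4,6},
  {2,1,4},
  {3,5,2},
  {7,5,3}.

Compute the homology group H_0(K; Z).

Fix the vertex order 1 < 2 < 3 < 4 < 5 < 6 < 7 and write every simplex with vertices in increasing order. Then dim K = 2 and the simplices of K are:

  0-simplices (7): [1], [2], [3], [4], [5], [6], [7]
  1-simplices (21): [1,2], [1,3], [1,4], [1,5], [1,6], [1,7], [2,3], [2,4], [2,5], [2,6], [2,7], [3,4], [3,5], [3,6], [3,7], [4,5], [4,6], [4,7], [5,6], [5,7], [6,7]
  2-simplices (14): [1,2,3], [1,2,4], [1,3,6], [1,4,5], [1,5,7], [1,6,7], [2,3,5], [2,4,7], [2,5,6], [2,6,7], [3,4,6], [3,4,7], [3,5,7], [4,5,6]

giving chain groups C_0 ≅ Z^7, C_1 ≅ Z^21, C_2 ≅ Z^14.

The boundary map ∂_1: C_1 → C_0 is given by ∂[p,q] = [q] − [p]. For instance
  ∂[4,5] = [5] − [4].
As a 7×21 matrix over Z this has rank 6, with invariant factors (1,1,1,1,1,1).

∂_2: C_2 → C_1 sends each 2-simplex [p,q,r] to [q,r] − [p,r] + [p,q]. For instance
  ∂[1,2,4] = [2,4] − [1,4] + [1,2],
  ∂[1,5,7] = [5,7] − [1,7] + [1,5].
The resulting 21×14 matrix has rank 13, and its Smith normal form has invariant factors (1,1,1,1,1,1,1,1,1,1,1,1,1).

Computing H_k = (kernel of ∂_k) / (image of ∂_{k+1}):

  H_0: rank C_0 − rank ∂_1 = 7 − 6 = 1, and the invariant factors of ∂_1 are all 1, so H_0 ≅ Z.

(K is a triangulation of the torus T^2.)

H_0 = Z.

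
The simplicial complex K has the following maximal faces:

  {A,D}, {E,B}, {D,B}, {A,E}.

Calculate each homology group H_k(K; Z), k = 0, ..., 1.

H_0 ≅ Z,  H_1 ≅ Z.

Order the vertices as A < B < D < E. Listing each simplex with vertices in this order, K has dimension 1 with simplices:

  0-simplices (4): A, B, D, E
  1-simplices (4): AD, AE, BD, BE

Hence C_0 ≅ Z^4, C_1 ≅ Z^4.

The boundary map ∂_1: C_1 → C_0 sends each edge [p,q] (with p < q) to q − p.
The 4×4 boundary matrix has rank 3 and Smith normal form diag(1,1,1).

Now H_k = ker ∂_k / im ∂_{k+1}, so:

  H_0: rank C_0 − rank ∂_1 = 4 − 3 = 1, and the invariant factors of ∂_1 are all 1, so H_0 = Z.
  H_1: rank ker ∂_1 − rank ∂_2 = (4 − 3) − 0 = 1, and there is no ∂_2, so H_1 = Z.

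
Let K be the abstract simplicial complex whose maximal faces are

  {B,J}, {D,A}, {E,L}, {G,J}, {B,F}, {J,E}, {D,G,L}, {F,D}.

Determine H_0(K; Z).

H_0 = Z.

We work with the vertex ordering A < B < D < E < F < G < J < L. The simplices of K, each written with vertices in increasing order, are:

  0-simplices (8): A, B, D, E, F, G, J, L
  1-simplices (10): AD, BF, BJ, DF, DG, DL, EJ, EL, GJ, GL
  2-simplices (1): DGL

Hence C_0 ≅ Z^8, C_1 ≅ Z^10, C_2 ≅ Z^1.

∂_1: C_1 → C_0 sends each edge [p,q] (with p < q) to q − p.
This gives a 8×10 integer matrix of rank 7; reducing to Smith normal form yields diagonal entries (1,1,1,1,1,1,1).

The boundary map ∂_2: C_2 → C_1 sends each 2-simplex [p,q,r] to [q,r] − [p,r] + [p,q]. For instance
  ∂DGL = GL − DL + DG.
The resulting 10×1 matrix has rank 1, and its Smith normal form has invariant factors (1).

Computing H_k = (kernel of ∂_k) / (image of ∂_{k+1}):

  H_0: rank C_0 − rank ∂_1 = 8 − 7 = 1, and the invariant factors of ∂_1 are all 1, so H_0 ≅ Z.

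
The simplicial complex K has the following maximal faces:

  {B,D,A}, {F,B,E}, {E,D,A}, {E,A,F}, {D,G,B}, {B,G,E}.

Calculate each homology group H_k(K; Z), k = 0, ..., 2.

H_0 ≅ Z,  H_1 ≅ Z,  H_2 = 0.

Order the vertices as A < B < D < E < F < G. Listing each simplex with vertices in this order, K has dimension 2 with simplices:

  0-simplices (6): A, B, D, E, F, G
  1-simplices (12): AB, AD, AE, AF, BD, BE, BF, BG, DE, DG, EF, EG
  2-simplices (6): ABD, ADE, AEF, BDG, BEF, BEG

Hence C_0 ≅ Z^6, C_1 ≅ Z^12, C_2 ≅ Z^6.

The boundary map ∂_1: C_1 → C_0 maps an edge to its endpoints' difference, ∂[p,q] = q − p.
This gives a 6×12 integer matrix of rank 5; reducing to Smith normal form yields diagonal entries (1,1,1,1,1).

Boundary ∂_2: C_2 → C_1 sends each 2-simplex [p,q,r] to [q,r] − [p,r] + [p,q]. For instance
  ∂ADE = DE − AE + AD,
  ∂BDG = DG − BG + BD.
The 12×6 boundary matrix has rank 6 and Smith normal form diag(1,1,1,1,1,1).

Now H_k = ker ∂_k / im ∂_{k+1}, so:

  H_0: rank C_0 − rank ∂_1 = 6 − 5 = 1, and the invariant factors of ∂_1 are all 1, so H_0 = Z.
  H_1: rank ker ∂_1 − rank ∂_2 = (12 − 5) − 6 = 1, and the invariant factors of ∂_2 are all 1, so H_1 = Z.
  H_2: rank ker ∂_2 − rank ∂_3 = (6 − 6) − 0 = 0, and there is no ∂_3, so H_2 = 0.

As a check, the Euler characteristic is 6 − 12 + 6 = 0, which agrees with 1 − 1 + 0 = 0.
(K is a triangulation of the cylinder S^1 x I.)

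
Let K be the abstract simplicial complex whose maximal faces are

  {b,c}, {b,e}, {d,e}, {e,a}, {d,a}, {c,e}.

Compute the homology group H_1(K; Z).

Fix the vertex order a < b < c < d < e and write every simplex with vertices in increasing order. Then dim K = 1 and the simplices of K are:

  0-simplices (5): a, b, c, d, e
  1-simplices (6): ad, ae, bc, be, ce, de

giving chain groups C_0 ≅ Z^5, C_1 ≅ Z^6.

∂_1: C_1 → C_0 sends each edge [p,q] (with p < q) to q − p.
As a 5×6 matrix over Z this has rank 4, with invariant factors (1,1,1,1).

Now H_k = ker ∂_k / im ∂_{k+1}, so:

  H_1: rank ker ∂_1 − rank ∂_2 = (6 − 4) − 0 = 2, and there is no ∂_2, so H_1 ≅ Z^2.

(K is a triangulation of a wedge of 2 circles.)

H_1 = Z^2.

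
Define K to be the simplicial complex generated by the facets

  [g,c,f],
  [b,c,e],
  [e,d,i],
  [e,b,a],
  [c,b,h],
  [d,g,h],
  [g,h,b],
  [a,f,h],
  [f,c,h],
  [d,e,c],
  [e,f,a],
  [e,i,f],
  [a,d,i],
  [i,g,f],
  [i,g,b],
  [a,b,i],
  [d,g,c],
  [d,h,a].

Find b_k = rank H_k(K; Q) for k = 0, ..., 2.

b_0 = 1, b_1 = 1, b_2 = 0.

Order the vertices as a < b < c < d < e < f < g < h < i. Listing each simplex with vertices in this order, K has dimension 2 with simplices:

  0-simplices (9): a, b, c, d, e, f, g, h, i
  1-simplices (27): ab, ad, ae, af, ah, ai, bc, be, bg, bh, bi, cd, ce, cf, cg, ch, de, dg, dh, di, ef, ei, fg, fh, fi, gh, gi
  2-simplices (18): abe, abi, adh, adi, aef, afh, bce, bch, bgh, bgi, cde, cdg, cfg, cfh, dei, dgh, efi, fgi

Hence C_0 ≅ Z^9, C_1 ≅ Z^27, C_2 ≅ Z^18.

The boundary map ∂_1: C_1 → C_0 sends each edge [p,q] (with p < q) to q − p. For instance
  ∂di = i − d.
The 9×27 boundary matrix has rank 8 and Smith normal form diag(1,1,1,1,1,1,1,1).

Boundary ∂_2: C_2 → C_1 acts by ∂[p,q,r] = [q,r] − [p,r] + [p,q]. For instance
  ∂cde = de − ce + cd,
  ∂dei = ei − di + de.
As a 27×18 matrix over Z this has rank 18, with invariant factors (1,1,1,1,1,1,1,1,1,1,1,1,1,1,1,1,1,2).

Computing H_k = (kernel of ∂_k) / (image of ∂_{k+1}):

  H_0: rank C_0 − rank ∂_1 = 9 − 8 = 1, and the invariant factors of ∂_1 are all 1, so H_0 = Z.
  H_1: rank ker ∂_1 − rank ∂_2 = (27 − 8) − 18 = 1, and ∂_2 has invariant factor 2 > 1, so H_1 = Z × Z/2.
  H_2: rank ker ∂_2 − rank ∂_3 = (18 − 18) − 0 = 0, and there is no ∂_3, so H_2 = 0.

As a check, the Euler characteristic is 9 − 27 + 18 = 0, which agrees with 1 − 1 + 0 = 0.

Hence the Betti numbers are b_0 = 1, b_1 = 1, b_2 = 0.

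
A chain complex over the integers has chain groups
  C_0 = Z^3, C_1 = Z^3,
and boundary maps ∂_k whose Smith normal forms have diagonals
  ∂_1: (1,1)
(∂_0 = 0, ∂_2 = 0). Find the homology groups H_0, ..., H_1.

H_0 = Z,  H_1 = Z.

H_0: b_0 = 3 − 0 − 2 = 1; torsion from ∂_1 factors > 1: none. So H_0 = Z.
H_1: b_1 = 3 − 2 − 0 = 1; torsion from ∂_2 factors > 1: none. So H_1 = Z.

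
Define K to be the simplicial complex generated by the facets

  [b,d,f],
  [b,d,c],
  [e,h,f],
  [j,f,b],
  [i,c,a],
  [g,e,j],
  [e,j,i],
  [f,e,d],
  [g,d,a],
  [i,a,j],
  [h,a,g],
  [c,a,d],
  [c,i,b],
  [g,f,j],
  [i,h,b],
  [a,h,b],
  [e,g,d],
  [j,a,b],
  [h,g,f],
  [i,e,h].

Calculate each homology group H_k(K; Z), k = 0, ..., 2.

Fix the vertex order a < b < c < d < e < f < g < h < i < j and write every simplex with vertices in increasing order. Then dim K = 2 and the simplices of K are:

  0-simplices (10): a, b, c, d, e, f, g, h, i, j
  1-simplices (30): ab, ac, ad, ag, ah, ai, aj, bc, bd, bf, bh, bi, bj, cd, ci, de, df, dg, ef, eg, eh, ei, ej, fg, fh, fj, gh, gj, hi, ij
  2-simplices (20): abh, abj, acd, aci, adg, agh, aij, bcd, bci, bdf, bfj, bhi, def, deg, efh, egj, ehi, eij, fgh, fgj

Hence C_0 ≅ Z^10, C_1 ≅ Z^30, C_2 ≅ Z^20.

Boundary ∂_1: C_1 → C_0 is given by ∂[p,q] = [q] − [p]. For instance
  ∂fj = j − f.
This gives a 10×30 integer matrix of rank 9; reducing to Smith normal form yields diagonal entries (1,1,1,1,1,1,1,1,1).

The boundary map ∂_2: C_2 → C_1 maps a triangle to the signed sum of its edges. For instance
  ∂abh = bh − ah + ab,
  ∂bci = ci − bi + bc.
This gives a 30×20 integer matrix of rank 20; reducing to Smith normal form yields diagonal entries (1,1,1,1,1,1,1,1,1,1,1,1,1,1,1,1,1,1,1,2).

From H_k ≅ ker(∂_k) / im(∂_{k+1}) we obtain:

  H_0: rank C_0 − rank ∂_1 = 10 − 9 = 1, and the invariant factors of ∂_1 are all 1, so H_0 ≅ Z.
  H_1: rank ker ∂_1 − rank ∂_2 = (30 − 9) − 20 = 1, and ∂_2 has invariant factor 2 > 1, so H_1 ≅ Z × Z/2.
  H_2: rank ker ∂_2 − rank ∂_3 = (20 − 20) − 0 = 0, and there is no ∂_3, so H_2 ≅ 0.

As a check, the Euler characteristic is 10 − 30 + 20 = 0, which agrees with 1 − 1 + 0 = 0.

H_0 = Z,  H_1 = Z × Z/2,  H_2 = 0.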